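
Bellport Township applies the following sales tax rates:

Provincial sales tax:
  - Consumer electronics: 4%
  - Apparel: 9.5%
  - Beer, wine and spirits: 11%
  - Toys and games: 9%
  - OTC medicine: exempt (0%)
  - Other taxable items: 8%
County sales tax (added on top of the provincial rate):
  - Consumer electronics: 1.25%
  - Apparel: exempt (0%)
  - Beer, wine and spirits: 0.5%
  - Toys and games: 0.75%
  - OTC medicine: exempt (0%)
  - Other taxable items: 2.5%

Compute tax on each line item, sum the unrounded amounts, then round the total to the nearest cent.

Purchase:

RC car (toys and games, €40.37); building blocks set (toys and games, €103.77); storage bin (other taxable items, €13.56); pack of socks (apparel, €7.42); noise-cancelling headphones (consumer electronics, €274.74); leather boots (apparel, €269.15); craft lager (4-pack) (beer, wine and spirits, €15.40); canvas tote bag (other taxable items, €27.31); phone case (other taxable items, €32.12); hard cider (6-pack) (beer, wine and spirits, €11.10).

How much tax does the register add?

€65.46

RC car €40.37: toys and games → 9% + 0.75% county = 9.75% → €3.936075
Building blocks set €103.77: toys and games → 9% + 0.75% county = 9.75% → €10.117575
Storage bin €13.56: other taxable items → 8% + 2.5% county = 10.5% → €1.4238
Pack of socks €7.42: apparel → 9.5% + 0% county = 9.5% → €0.7049
Noise-cancelling headphones €274.74: consumer electronics → 4% + 1.25% county = 5.25% → €14.42385
Leather boots €269.15: apparel → 9.5% + 0% county = 9.5% → €25.56925
Craft lager (4-pack) €15.40: beer, wine and spirits → 11% + 0.5% county = 11.5% → €1.771
Canvas tote bag €27.31: other taxable items → 8% + 2.5% county = 10.5% → €2.86755
Phone case €32.12: other taxable items → 8% + 2.5% county = 10.5% → €3.3726
Hard cider (6-pack) €11.10: beer, wine and spirits → 11% + 0.5% county = 11.5% → €1.2765
Unrounded tax sum = €65.4631 → €65.46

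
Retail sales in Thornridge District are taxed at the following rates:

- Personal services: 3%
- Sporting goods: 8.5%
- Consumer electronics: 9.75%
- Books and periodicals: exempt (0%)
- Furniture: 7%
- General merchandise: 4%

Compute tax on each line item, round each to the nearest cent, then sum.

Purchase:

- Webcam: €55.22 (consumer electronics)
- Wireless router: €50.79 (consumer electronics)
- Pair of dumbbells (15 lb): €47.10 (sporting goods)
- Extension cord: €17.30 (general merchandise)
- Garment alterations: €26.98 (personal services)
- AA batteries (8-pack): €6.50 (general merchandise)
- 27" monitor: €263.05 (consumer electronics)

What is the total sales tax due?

Webcam €55.22: consumer electronics → 9.75% → €5.38
Wireless router €50.79: consumer electronics → 9.75% → €4.95
Pair of dumbbells (15 lb) €47.10: sporting goods → 8.5% → €4.00
Extension cord €17.30: general merchandise → 4% → €0.69
Garment alterations €26.98: personal services → 3% → €0.81
AA batteries (8-pack) €6.50: general merchandise → 4% → €0.26
27" monitor €263.05: consumer electronics → 9.75% → €25.65
Total tax = €5.38 + €4.95 + €4.00 + €0.69 + €0.81 + €0.26 + €25.65 = €41.74

€41.74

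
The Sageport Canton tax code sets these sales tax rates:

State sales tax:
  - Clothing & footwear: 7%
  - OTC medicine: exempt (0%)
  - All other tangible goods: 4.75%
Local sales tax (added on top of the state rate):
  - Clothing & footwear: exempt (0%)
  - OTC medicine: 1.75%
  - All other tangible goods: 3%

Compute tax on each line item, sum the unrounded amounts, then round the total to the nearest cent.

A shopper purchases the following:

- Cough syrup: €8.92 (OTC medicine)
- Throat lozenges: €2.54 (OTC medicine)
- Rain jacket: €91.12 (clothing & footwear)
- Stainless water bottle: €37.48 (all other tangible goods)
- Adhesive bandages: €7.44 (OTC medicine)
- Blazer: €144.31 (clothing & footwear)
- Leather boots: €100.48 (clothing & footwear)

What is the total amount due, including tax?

€419.04

Cough syrup €8.92: OTC medicine → 0% + 1.75% local = 1.75% → €0.1561
Throat lozenges €2.54: OTC medicine → 0% + 1.75% local = 1.75% → €0.04445
Rain jacket €91.12: clothing & footwear → 7% + 0% local = 7% → €6.3784
Stainless water bottle €37.48: all other tangible goods → 4.75% + 3% local = 7.75% → €2.9047
Adhesive bandages €7.44: OTC medicine → 0% + 1.75% local = 1.75% → €0.1302
Blazer €144.31: clothing & footwear → 7% + 0% local = 7% → €10.1017
Leather boots €100.48: clothing & footwear → 7% + 0% local = 7% → €7.0336
Subtotal = €392.29; unrounded tax = €26.74915 → €26.75; total due = €419.04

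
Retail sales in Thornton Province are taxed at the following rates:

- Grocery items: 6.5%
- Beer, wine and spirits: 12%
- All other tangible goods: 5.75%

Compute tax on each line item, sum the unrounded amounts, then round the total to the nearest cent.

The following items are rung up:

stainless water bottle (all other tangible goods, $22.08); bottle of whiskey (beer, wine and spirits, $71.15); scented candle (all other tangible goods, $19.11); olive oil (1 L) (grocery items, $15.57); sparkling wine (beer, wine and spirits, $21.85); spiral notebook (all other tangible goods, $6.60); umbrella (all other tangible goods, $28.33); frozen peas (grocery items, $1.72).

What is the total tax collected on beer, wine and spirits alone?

Bottle of whiskey $71.15: beer, wine and spirits → 12% → $8.538
Sparkling wine $21.85: beer, wine and spirits → 12% → $2.622
Tax on beer, wine and spirits: unrounded sum = $11.16 → $11.16

$11.16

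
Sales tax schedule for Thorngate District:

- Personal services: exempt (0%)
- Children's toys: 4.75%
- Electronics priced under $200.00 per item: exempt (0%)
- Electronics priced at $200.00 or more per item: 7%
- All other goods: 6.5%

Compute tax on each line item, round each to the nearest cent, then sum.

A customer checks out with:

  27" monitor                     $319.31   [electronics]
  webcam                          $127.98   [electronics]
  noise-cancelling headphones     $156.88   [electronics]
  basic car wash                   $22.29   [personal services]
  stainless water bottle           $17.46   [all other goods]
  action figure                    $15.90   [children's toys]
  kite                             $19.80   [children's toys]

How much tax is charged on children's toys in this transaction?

$1.70

Action figure $15.90: children's toys → 4.75% → $0.76
Kite $19.80: children's toys → 4.75% → $0.94
Tax on children's toys = $0.76 + $0.94 = $1.70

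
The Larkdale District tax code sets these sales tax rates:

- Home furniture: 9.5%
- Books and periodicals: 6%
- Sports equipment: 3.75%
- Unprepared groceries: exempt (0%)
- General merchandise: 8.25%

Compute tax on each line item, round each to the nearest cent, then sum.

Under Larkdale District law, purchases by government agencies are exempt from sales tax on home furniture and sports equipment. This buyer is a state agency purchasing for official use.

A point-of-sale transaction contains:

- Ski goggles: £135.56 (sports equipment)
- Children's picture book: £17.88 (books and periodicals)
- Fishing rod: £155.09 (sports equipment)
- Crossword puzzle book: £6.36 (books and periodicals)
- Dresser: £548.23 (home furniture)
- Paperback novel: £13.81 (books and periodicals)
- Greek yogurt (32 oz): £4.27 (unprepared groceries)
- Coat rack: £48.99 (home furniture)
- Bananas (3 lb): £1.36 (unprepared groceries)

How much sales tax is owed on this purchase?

£2.28

Ski goggles £135.56: sports equipment, buyer-exempt → 0% → £0.00
Children's picture book £17.88: books and periodicals → 6% → £1.07
Fishing rod £155.09: sports equipment, buyer-exempt → 0% → £0.00
Crossword puzzle book £6.36: books and periodicals → 6% → £0.38
Dresser £548.23: home furniture, buyer-exempt → 0% → £0.00
Paperback novel £13.81: books and periodicals → 6% → £0.83
Greek yogurt (32 oz) £4.27: unprepared groceries → 0% → £0.00
Coat rack £48.99: home furniture, buyer-exempt → 0% → £0.00
Bananas (3 lb) £1.36: unprepared groceries → 0% → £0.00
Total tax = £1.07 + £0.38 + £0.83 = £2.28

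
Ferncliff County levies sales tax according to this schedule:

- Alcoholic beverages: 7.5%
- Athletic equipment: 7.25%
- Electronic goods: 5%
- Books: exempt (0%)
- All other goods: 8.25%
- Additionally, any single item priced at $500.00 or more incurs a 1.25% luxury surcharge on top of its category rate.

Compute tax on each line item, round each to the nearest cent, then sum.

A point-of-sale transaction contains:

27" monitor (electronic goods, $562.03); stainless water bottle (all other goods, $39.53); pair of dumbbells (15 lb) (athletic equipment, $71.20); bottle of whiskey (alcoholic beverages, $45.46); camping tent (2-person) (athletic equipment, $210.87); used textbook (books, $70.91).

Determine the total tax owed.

$62.25

27" monitor $562.03: electronic goods → 5% + 1.25% surcharge = 6.25% → $35.13
Stainless water bottle $39.53: all other goods → 8.25% → $3.26
Pair of dumbbells (15 lb) $71.20: athletic equipment → 7.25% → $5.16
Bottle of whiskey $45.46: alcoholic beverages → 7.5% → $3.41
Camping tent (2-person) $210.87: athletic equipment → 7.25% → $15.29
Used textbook $70.91: books → 0% → $0.00
Total tax = $35.13 + $3.26 + $5.16 + $3.41 + $15.29 = $62.25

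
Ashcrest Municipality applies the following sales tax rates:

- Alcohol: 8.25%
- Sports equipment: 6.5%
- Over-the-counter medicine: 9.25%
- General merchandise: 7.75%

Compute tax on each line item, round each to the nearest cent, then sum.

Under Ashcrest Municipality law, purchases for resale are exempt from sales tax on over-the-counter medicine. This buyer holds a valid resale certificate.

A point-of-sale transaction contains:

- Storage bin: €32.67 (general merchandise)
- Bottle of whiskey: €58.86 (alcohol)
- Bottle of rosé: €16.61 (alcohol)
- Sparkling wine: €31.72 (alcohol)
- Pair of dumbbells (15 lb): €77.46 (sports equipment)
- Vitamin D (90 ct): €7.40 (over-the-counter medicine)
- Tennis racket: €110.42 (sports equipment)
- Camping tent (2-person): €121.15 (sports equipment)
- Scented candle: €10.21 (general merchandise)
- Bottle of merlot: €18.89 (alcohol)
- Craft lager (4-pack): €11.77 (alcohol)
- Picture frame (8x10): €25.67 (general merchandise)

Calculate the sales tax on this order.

€36.77

Storage bin €32.67: general merchandise → 7.75% → €2.53
Bottle of whiskey €58.86: alcohol → 8.25% → €4.86
Bottle of rosé €16.61: alcohol → 8.25% → €1.37
Sparkling wine €31.72: alcohol → 8.25% → €2.62
Pair of dumbbells (15 lb) €77.46: sports equipment → 6.5% → €5.03
Vitamin D (90 ct) €7.40: over-the-counter medicine, buyer-exempt → 0% → €0.00
Tennis racket €110.42: sports equipment → 6.5% → €7.18
Camping tent (2-person) €121.15: sports equipment → 6.5% → €7.87
Scented candle €10.21: general merchandise → 7.75% → €0.79
Bottle of merlot €18.89: alcohol → 8.25% → €1.56
Craft lager (4-pack) €11.77: alcohol → 8.25% → €0.97
Picture frame (8x10) €25.67: general merchandise → 7.75% → €1.99
Total tax = €2.53 + €4.86 + €1.37 + €2.62 + €5.03 + €7.18 + €7.87 + €0.79 + €1.56 + €0.97 + €1.99 = €36.77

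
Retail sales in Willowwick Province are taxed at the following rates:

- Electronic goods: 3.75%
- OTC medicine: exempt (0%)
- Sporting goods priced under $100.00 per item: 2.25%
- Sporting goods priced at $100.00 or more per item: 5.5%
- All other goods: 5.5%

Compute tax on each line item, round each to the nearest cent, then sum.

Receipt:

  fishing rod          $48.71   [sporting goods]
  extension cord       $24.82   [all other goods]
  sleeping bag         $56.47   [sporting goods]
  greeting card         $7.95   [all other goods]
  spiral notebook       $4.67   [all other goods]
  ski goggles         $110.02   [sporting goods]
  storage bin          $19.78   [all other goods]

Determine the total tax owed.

Fishing rod $48.71: sporting goods, under $100.00 → 2.25% → $1.10
Extension cord $24.82: all other goods → 5.5% → $1.37
Sleeping bag $56.47: sporting goods, under $100.00 → 2.25% → $1.27
Greeting card $7.95: all other goods → 5.5% → $0.44
Spiral notebook $4.67: all other goods → 5.5% → $0.26
Ski goggles $110.02: sporting goods, $100.00 or more → 5.5% → $6.05
Storage bin $19.78: all other goods → 5.5% → $1.09
Total tax = $1.10 + $1.37 + $1.27 + $0.44 + $0.26 + $6.05 + $1.09 = $11.58

$11.58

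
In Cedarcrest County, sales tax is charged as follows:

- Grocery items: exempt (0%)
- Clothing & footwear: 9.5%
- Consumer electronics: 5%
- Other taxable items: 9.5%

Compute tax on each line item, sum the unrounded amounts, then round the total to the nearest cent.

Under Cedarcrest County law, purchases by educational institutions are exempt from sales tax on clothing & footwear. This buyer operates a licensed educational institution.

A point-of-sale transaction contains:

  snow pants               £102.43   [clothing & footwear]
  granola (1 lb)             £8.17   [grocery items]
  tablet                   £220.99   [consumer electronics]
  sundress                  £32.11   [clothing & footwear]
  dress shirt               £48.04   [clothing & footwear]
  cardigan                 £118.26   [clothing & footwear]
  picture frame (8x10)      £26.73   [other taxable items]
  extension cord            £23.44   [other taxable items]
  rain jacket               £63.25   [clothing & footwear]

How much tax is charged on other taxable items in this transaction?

£4.77

Picture frame (8x10) £26.73: other taxable items → 9.5% → £2.53935
Extension cord £23.44: other taxable items → 9.5% → £2.2268
Tax on other taxable items: unrounded sum = £4.76615 → £4.77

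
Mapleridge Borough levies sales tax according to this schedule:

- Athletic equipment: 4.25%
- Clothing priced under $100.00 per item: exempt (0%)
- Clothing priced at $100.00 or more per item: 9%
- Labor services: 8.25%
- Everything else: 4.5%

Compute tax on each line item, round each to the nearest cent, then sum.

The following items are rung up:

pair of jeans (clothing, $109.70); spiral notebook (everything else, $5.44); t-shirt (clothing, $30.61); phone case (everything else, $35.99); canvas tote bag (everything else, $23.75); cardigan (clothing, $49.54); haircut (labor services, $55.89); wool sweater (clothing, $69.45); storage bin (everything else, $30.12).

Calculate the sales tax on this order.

$18.77

Pair of jeans $109.70: clothing, $100.00 or more → 9% → $9.87
Spiral notebook $5.44: everything else → 4.5% → $0.24
T-shirt $30.61: clothing, under $100.00 → 0% → $0.00
Phone case $35.99: everything else → 4.5% → $1.62
Canvas tote bag $23.75: everything else → 4.5% → $1.07
Cardigan $49.54: clothing, under $100.00 → 0% → $0.00
Haircut $55.89: labor services → 8.25% → $4.61
Wool sweater $69.45: clothing, under $100.00 → 0% → $0.00
Storage bin $30.12: everything else → 4.5% → $1.36
Total tax = $9.87 + $0.24 + $1.62 + $1.07 + $4.61 + $1.36 = $18.77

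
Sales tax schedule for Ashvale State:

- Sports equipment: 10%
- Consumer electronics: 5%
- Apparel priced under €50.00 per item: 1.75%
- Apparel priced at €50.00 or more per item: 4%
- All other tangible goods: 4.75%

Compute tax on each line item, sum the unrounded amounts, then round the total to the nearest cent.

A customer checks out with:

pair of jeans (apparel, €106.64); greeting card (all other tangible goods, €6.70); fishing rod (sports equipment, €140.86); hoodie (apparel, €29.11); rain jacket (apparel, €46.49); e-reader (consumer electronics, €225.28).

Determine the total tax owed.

Pair of jeans €106.64: apparel, €50.00 or more → 4% → €4.2656
Greeting card €6.70: all other tangible goods → 4.75% → €0.31825
Fishing rod €140.86: sports equipment → 10% → €14.086
Hoodie €29.11: apparel, under €50.00 → 1.75% → €0.509425
Rain jacket €46.49: apparel, under €50.00 → 1.75% → €0.813575
E-reader €225.28: consumer electronics → 5% → €11.264
Unrounded tax sum = €31.25685 → €31.26

€31.26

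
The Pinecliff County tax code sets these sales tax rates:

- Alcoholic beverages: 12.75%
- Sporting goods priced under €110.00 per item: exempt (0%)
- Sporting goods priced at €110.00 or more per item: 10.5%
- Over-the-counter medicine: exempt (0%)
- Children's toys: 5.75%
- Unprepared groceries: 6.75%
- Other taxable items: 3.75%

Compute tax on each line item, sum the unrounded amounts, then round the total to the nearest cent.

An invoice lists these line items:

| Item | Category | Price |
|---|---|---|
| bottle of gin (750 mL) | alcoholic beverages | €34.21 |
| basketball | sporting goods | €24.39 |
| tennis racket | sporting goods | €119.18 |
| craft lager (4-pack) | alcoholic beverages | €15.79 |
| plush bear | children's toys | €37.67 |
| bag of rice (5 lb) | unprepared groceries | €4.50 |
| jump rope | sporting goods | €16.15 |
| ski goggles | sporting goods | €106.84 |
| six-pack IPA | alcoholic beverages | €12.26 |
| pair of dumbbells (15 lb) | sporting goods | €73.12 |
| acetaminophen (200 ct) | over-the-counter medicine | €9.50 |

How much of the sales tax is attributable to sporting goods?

Basketball €24.39: sporting goods, under €110.00 → 0% → €0.00
Tennis racket €119.18: sporting goods, €110.00 or more → 10.5% → €12.5139
Jump rope €16.15: sporting goods, under €110.00 → 0% → €0.00
Ski goggles €106.84: sporting goods, under €110.00 → 0% → €0.00
Pair of dumbbells (15 lb) €73.12: sporting goods, under €110.00 → 0% → €0.00
Tax on sporting goods: unrounded sum = €12.5139 → €12.51

€12.51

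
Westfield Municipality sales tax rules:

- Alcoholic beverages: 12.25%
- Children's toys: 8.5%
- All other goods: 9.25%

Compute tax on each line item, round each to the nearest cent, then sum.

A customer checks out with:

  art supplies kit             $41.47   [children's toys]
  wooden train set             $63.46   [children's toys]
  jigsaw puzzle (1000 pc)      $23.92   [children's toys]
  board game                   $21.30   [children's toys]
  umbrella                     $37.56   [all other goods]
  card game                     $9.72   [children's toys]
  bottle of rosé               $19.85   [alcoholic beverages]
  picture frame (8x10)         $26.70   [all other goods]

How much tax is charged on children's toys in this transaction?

Art supplies kit $41.47: children's toys → 8.5% → $3.52
Wooden train set $63.46: children's toys → 8.5% → $5.39
Jigsaw puzzle (1000 pc) $23.92: children's toys → 8.5% → $2.03
Board game $21.30: children's toys → 8.5% → $1.81
Card game $9.72: children's toys → 8.5% → $0.83
Tax on children's toys = $3.52 + $5.39 + $2.03 + $1.81 + $0.83 = $13.58

$13.58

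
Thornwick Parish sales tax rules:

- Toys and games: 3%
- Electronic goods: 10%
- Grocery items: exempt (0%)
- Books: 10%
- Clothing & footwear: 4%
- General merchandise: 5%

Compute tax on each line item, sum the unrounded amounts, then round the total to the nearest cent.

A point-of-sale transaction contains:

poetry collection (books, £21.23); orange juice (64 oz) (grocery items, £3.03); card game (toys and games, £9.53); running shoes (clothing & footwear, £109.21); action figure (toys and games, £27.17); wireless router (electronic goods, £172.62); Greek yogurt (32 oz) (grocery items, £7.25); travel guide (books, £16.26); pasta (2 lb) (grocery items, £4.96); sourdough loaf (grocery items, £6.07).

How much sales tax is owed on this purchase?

£26.48

Poetry collection £21.23: books → 10% → £2.123
Orange juice (64 oz) £3.03: grocery items → 0% → £0.00
Card game £9.53: toys and games → 3% → £0.2859
Running shoes £109.21: clothing & footwear → 4% → £4.3684
Action figure £27.17: toys and games → 3% → £0.8151
Wireless router £172.62: electronic goods → 10% → £17.262
Greek yogurt (32 oz) £7.25: grocery items → 0% → £0.00
Travel guide £16.26: books → 10% → £1.626
Pasta (2 lb) £4.96: grocery items → 0% → £0.00
Sourdough loaf £6.07: grocery items → 0% → £0.00
Unrounded tax sum = £26.4804 → £26.48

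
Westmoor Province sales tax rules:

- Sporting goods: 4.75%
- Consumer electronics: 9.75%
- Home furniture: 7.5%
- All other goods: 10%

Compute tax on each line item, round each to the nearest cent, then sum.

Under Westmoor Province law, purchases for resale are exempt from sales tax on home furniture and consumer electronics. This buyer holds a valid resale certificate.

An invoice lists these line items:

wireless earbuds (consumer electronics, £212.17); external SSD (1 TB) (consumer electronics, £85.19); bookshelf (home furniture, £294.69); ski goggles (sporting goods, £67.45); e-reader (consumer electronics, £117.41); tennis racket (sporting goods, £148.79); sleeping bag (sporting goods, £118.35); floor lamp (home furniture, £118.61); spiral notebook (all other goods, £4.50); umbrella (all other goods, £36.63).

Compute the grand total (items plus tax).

Wireless earbuds £212.17: consumer electronics, buyer-exempt → 0% → £0.00
External SSD (1 TB) £85.19: consumer electronics, buyer-exempt → 0% → £0.00
Bookshelf £294.69: home furniture, buyer-exempt → 0% → £0.00
Ski goggles £67.45: sporting goods → 4.75% → £3.20
E-reader £117.41: consumer electronics, buyer-exempt → 0% → £0.00
Tennis racket £148.79: sporting goods → 4.75% → £7.07
Sleeping bag £118.35: sporting goods → 4.75% → £5.62
Floor lamp £118.61: home furniture, buyer-exempt → 0% → £0.00
Spiral notebook £4.50: all other goods → 10% → £0.45
Umbrella £36.63: all other goods → 10% → £3.66
Subtotal = £1203.79; tax = £20.00; total due = £1223.79

£1223.79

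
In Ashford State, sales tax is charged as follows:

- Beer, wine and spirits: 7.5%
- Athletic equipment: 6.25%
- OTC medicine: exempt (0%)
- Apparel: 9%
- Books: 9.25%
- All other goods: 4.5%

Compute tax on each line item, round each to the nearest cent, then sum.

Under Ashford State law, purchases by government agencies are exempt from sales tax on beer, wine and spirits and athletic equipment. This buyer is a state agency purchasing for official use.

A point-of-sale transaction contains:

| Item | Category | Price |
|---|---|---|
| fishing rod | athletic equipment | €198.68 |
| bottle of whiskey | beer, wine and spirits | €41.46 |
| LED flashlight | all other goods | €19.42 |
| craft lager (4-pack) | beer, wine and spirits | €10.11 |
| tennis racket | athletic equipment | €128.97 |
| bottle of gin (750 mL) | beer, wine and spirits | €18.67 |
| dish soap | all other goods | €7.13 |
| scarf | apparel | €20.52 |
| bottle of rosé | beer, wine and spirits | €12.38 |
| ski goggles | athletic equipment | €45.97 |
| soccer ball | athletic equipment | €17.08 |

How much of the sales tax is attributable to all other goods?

€1.19

LED flashlight €19.42: all other goods → 4.5% → €0.87
Dish soap €7.13: all other goods → 4.5% → €0.32
Tax on all other goods = €0.87 + €0.32 = €1.19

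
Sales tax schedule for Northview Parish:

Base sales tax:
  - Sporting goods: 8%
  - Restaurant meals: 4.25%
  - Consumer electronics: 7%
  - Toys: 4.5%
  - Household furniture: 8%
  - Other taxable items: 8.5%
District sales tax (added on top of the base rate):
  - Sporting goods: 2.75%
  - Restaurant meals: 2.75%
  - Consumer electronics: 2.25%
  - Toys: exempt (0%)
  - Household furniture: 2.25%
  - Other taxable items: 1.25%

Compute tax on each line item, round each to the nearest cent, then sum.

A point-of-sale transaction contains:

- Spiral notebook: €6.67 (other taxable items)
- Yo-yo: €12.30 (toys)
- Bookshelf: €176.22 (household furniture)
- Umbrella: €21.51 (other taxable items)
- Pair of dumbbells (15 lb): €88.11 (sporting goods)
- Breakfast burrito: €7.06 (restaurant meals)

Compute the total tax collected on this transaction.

Spiral notebook €6.67: other taxable items → 8.5% + 1.25% district = 9.75% → €0.65
Yo-yo €12.30: toys → 4.5% + 0% district = 4.5% → €0.55
Bookshelf €176.22: household furniture → 8% + 2.25% district = 10.25% → €18.06
Umbrella €21.51: other taxable items → 8.5% + 1.25% district = 9.75% → €2.10
Pair of dumbbells (15 lb) €88.11: sporting goods → 8% + 2.75% district = 10.75% → €9.47
Breakfast burrito €7.06: restaurant meals → 4.25% + 2.75% district = 7% → €0.49
Total tax = €0.65 + €0.55 + €18.06 + €2.10 + €9.47 + €0.49 = €31.32

€31.32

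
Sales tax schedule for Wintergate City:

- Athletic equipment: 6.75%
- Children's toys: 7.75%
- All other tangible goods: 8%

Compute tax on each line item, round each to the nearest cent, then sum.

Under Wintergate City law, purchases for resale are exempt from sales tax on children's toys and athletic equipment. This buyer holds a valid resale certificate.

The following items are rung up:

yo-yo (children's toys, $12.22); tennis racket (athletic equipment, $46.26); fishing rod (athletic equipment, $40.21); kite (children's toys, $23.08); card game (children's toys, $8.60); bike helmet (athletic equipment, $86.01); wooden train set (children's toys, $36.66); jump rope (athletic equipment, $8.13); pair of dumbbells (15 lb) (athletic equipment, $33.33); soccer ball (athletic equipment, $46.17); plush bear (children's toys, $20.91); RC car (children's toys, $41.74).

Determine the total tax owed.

$0.00

Yo-yo $12.22: children's toys, buyer-exempt → 0% → $0.00
Tennis racket $46.26: athletic equipment, buyer-exempt → 0% → $0.00
Fishing rod $40.21: athletic equipment, buyer-exempt → 0% → $0.00
Kite $23.08: children's toys, buyer-exempt → 0% → $0.00
Card game $8.60: children's toys, buyer-exempt → 0% → $0.00
Bike helmet $86.01: athletic equipment, buyer-exempt → 0% → $0.00
Wooden train set $36.66: children's toys, buyer-exempt → 0% → $0.00
Jump rope $8.13: athletic equipment, buyer-exempt → 0% → $0.00
Pair of dumbbells (15 lb) $33.33: athletic equipment, buyer-exempt → 0% → $0.00
Soccer ball $46.17: athletic equipment, buyer-exempt → 0% → $0.00
Plush bear $20.91: children's toys, buyer-exempt → 0% → $0.00
RC car $41.74: children's toys, buyer-exempt → 0% → $0.00
Total tax = $0.00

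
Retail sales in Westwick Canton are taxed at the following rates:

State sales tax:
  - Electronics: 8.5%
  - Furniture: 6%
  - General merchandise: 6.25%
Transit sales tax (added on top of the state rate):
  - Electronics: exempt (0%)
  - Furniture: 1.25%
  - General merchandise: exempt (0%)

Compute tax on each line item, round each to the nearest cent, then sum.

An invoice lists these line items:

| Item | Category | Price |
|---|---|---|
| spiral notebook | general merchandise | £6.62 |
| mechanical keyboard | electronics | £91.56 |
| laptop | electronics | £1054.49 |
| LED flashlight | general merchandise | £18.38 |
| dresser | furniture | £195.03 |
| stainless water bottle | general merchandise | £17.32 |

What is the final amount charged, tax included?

£1497.59

Spiral notebook £6.62: general merchandise → 6.25% + 0% transit = 6.25% → £0.41
Mechanical keyboard £91.56: electronics → 8.5% + 0% transit = 8.5% → £7.78
Laptop £1054.49: electronics → 8.5% + 0% transit = 8.5% → £89.63
LED flashlight £18.38: general merchandise → 6.25% + 0% transit = 6.25% → £1.15
Dresser £195.03: furniture → 6% + 1.25% transit = 7.25% → £14.14
Stainless water bottle £17.32: general merchandise → 6.25% + 0% transit = 6.25% → £1.08
Subtotal = £1383.40; tax = £114.19; total due = £1497.59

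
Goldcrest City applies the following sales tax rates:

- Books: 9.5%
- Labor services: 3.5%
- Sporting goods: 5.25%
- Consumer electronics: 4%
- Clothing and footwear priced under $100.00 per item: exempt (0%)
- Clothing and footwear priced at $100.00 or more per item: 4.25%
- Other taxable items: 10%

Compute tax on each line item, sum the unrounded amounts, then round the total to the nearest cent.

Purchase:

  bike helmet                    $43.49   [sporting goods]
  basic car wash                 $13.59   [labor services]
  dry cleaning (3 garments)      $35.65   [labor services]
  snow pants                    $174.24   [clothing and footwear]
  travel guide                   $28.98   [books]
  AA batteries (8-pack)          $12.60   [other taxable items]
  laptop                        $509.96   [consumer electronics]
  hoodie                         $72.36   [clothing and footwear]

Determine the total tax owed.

Bike helmet $43.49: sporting goods → 5.25% → $2.283225
Basic car wash $13.59: labor services → 3.5% → $0.47565
Dry cleaning (3 garments) $35.65: labor services → 3.5% → $1.24775
Snow pants $174.24: clothing and footwear, $100.00 or more → 4.25% → $7.4052
Travel guide $28.98: books → 9.5% → $2.7531
AA batteries (8-pack) $12.60: other taxable items → 10% → $1.26
Laptop $509.96: consumer electronics → 4% → $20.3984
Hoodie $72.36: clothing and footwear, under $100.00 → 0% → $0.00
Unrounded tax sum = $35.823325 → $35.82

$35.82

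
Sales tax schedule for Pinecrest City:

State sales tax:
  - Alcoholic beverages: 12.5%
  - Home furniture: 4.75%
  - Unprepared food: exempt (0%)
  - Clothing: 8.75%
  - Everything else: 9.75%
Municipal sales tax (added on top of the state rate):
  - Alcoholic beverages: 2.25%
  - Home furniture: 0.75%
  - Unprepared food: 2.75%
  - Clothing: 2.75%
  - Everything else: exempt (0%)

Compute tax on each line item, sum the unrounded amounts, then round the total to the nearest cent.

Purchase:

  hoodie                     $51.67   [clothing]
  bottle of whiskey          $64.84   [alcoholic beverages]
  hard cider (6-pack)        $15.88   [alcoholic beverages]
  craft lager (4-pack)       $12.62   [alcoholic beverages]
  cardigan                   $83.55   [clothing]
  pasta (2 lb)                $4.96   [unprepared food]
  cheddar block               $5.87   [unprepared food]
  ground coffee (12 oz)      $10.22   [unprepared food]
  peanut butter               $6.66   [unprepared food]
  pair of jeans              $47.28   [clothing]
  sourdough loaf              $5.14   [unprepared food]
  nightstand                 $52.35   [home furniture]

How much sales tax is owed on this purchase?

$38.54

Hoodie $51.67: clothing → 8.75% + 2.75% municipal = 11.5% → $5.94205
Bottle of whiskey $64.84: alcoholic beverages → 12.5% + 2.25% municipal = 14.75% → $9.5639
Hard cider (6-pack) $15.88: alcoholic beverages → 12.5% + 2.25% municipal = 14.75% → $2.3423
Craft lager (4-pack) $12.62: alcoholic beverages → 12.5% + 2.25% municipal = 14.75% → $1.86145
Cardigan $83.55: clothing → 8.75% + 2.75% municipal = 11.5% → $9.60825
Pasta (2 lb) $4.96: unprepared food → 0% + 2.75% municipal = 2.75% → $0.1364
Cheddar block $5.87: unprepared food → 0% + 2.75% municipal = 2.75% → $0.161425
Ground coffee (12 oz) $10.22: unprepared food → 0% + 2.75% municipal = 2.75% → $0.28105
Peanut butter $6.66: unprepared food → 0% + 2.75% municipal = 2.75% → $0.18315
Pair of jeans $47.28: clothing → 8.75% + 2.75% municipal = 11.5% → $5.4372
Sourdough loaf $5.14: unprepared food → 0% + 2.75% municipal = 2.75% → $0.14135
Nightstand $52.35: home furniture → 4.75% + 0.75% municipal = 5.5% → $2.87925
Unrounded tax sum = $38.537775 → $38.54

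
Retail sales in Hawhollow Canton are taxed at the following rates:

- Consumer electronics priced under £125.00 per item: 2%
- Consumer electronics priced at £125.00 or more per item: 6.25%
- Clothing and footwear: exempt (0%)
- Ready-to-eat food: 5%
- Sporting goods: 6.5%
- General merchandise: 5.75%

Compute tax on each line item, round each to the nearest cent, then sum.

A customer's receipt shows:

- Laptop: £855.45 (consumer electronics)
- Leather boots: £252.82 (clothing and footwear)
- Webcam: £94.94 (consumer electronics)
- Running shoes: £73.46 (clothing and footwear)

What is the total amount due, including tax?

£1332.04

Laptop £855.45: consumer electronics, £125.00 or more → 6.25% → £53.47
Leather boots £252.82: clothing and footwear → 0% → £0.00
Webcam £94.94: consumer electronics, under £125.00 → 2% → £1.90
Running shoes £73.46: clothing and footwear → 0% → £0.00
Subtotal = £1276.67; tax = £55.37; total due = £1332.04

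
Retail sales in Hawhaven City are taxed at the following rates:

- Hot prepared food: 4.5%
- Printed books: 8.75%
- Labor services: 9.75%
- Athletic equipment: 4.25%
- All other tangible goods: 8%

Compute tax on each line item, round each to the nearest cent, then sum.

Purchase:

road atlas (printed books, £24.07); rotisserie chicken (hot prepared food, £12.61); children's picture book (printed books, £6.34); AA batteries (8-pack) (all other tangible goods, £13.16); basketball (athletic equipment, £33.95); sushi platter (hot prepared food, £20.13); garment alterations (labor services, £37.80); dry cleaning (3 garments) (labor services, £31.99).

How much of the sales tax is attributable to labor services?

£6.81

Garment alterations £37.80: labor services → 9.75% → £3.69
Dry cleaning (3 garments) £31.99: labor services → 9.75% → £3.12
Tax on labor services = £3.69 + £3.12 = £6.81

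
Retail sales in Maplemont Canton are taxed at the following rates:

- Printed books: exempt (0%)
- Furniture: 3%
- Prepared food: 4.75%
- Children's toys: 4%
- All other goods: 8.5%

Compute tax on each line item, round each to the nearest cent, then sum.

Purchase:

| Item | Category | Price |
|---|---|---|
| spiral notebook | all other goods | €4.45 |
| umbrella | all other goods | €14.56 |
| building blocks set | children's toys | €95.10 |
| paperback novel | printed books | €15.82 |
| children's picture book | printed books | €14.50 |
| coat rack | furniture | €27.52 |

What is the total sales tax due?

€6.25

Spiral notebook €4.45: all other goods → 8.5% → €0.38
Umbrella €14.56: all other goods → 8.5% → €1.24
Building blocks set €95.10: children's toys → 4% → €3.80
Paperback novel €15.82: printed books → 0% → €0.00
Children's picture book €14.50: printed books → 0% → €0.00
Coat rack €27.52: furniture → 3% → €0.83
Total tax = €0.38 + €1.24 + €3.80 + €0.83 = €6.25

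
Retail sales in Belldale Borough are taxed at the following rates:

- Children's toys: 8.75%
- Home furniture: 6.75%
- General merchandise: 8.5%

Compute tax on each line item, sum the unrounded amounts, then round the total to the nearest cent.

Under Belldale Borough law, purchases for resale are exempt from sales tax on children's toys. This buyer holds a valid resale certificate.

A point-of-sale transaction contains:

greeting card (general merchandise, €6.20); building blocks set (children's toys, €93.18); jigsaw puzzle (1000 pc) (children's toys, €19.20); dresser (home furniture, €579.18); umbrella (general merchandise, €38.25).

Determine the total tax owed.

€42.87

Greeting card €6.20: general merchandise → 8.5% → €0.527
Building blocks set €93.18: children's toys, buyer-exempt → 0% → €0.00
Jigsaw puzzle (1000 pc) €19.20: children's toys, buyer-exempt → 0% → €0.00
Dresser €579.18: home furniture → 6.75% → €39.09465
Umbrella €38.25: general merchandise → 8.5% → €3.25125
Unrounded tax sum = €42.8729 → €42.87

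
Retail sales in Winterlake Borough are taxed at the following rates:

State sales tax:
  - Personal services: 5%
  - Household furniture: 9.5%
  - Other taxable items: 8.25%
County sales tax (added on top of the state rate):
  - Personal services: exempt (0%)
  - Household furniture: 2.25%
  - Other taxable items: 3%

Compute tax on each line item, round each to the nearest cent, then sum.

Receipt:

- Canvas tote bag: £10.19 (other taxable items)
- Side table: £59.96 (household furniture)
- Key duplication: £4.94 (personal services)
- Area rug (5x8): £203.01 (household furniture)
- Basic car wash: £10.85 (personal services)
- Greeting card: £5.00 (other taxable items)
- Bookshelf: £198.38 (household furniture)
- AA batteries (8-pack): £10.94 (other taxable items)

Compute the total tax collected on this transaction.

£57.94

Canvas tote bag £10.19: other taxable items → 8.25% + 3% county = 11.25% → £1.15
Side table £59.96: household furniture → 9.5% + 2.25% county = 11.75% → £7.05
Key duplication £4.94: personal services → 5% + 0% county = 5% → £0.25
Area rug (5x8) £203.01: household furniture → 9.5% + 2.25% county = 11.75% → £23.85
Basic car wash £10.85: personal services → 5% + 0% county = 5% → £0.54
Greeting card £5.00: other taxable items → 8.25% + 3% county = 11.25% → £0.56
Bookshelf £198.38: household furniture → 9.5% + 2.25% county = 11.75% → £23.31
AA batteries (8-pack) £10.94: other taxable items → 8.25% + 3% county = 11.25% → £1.23
Total tax = £1.15 + £7.05 + £0.25 + £23.85 + £0.54 + £0.56 + £23.31 + £1.23 = £57.94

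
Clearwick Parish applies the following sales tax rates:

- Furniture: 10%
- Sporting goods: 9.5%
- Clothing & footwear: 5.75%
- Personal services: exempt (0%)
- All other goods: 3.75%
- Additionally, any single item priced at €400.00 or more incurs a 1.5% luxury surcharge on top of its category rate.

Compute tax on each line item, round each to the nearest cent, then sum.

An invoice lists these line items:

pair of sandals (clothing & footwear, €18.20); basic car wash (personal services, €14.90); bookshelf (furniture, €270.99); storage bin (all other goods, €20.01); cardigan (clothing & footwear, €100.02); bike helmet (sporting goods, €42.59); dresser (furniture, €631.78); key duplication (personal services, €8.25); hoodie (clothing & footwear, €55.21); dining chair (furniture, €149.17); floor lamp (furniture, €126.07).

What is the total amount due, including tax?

€1579.24

Pair of sandals €18.20: clothing & footwear → 5.75% → €1.05
Basic car wash €14.90: personal services → 0% → €0.00
Bookshelf €270.99: furniture → 10% → €27.10
Storage bin €20.01: all other goods → 3.75% → €0.75
Cardigan €100.02: clothing & footwear → 5.75% → €5.75
Bike helmet €42.59: sporting goods → 9.5% → €4.05
Dresser €631.78: furniture → 10% + 1.5% surcharge = 11.5% → €72.65
Key duplication €8.25: personal services → 0% → €0.00
Hoodie €55.21: clothing & footwear → 5.75% → €3.17
Dining chair €149.17: furniture → 10% → €14.92
Floor lamp €126.07: furniture → 10% → €12.61
Subtotal = €1437.19; tax = €142.05; total due = €1579.24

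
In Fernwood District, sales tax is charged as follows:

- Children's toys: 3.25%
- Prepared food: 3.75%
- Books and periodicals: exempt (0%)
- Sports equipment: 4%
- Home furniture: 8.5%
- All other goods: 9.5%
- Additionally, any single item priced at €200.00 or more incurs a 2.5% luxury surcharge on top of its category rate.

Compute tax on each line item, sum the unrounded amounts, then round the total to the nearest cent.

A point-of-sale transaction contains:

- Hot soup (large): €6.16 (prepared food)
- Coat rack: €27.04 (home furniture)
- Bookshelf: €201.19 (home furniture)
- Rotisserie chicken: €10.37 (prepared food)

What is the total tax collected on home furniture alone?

€24.43

Coat rack €27.04: home furniture → 8.5% → €2.2984
Bookshelf €201.19: home furniture → 8.5% + 2.5% surcharge = 11% → €22.1309
Tax on home furniture: unrounded sum = €24.4293 → €24.43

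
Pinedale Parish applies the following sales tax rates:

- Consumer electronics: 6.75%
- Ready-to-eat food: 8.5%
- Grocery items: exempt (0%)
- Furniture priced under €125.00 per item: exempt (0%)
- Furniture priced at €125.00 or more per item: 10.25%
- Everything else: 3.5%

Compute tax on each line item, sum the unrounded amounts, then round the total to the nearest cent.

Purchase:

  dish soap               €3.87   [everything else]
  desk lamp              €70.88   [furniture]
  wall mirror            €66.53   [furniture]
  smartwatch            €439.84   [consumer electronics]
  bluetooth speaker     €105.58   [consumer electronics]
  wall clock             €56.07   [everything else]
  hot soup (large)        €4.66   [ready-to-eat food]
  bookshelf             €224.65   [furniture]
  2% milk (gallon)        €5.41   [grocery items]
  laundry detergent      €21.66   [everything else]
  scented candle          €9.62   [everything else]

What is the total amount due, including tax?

€1072.20

Dish soap €3.87: everything else → 3.5% → €0.13545
Desk lamp €70.88: furniture, under €125.00 → 0% → €0.00
Wall mirror €66.53: furniture, under €125.00 → 0% → €0.00
Smartwatch €439.84: consumer electronics → 6.75% → €29.6892
Bluetooth speaker €105.58: consumer electronics → 6.75% → €7.12665
Wall clock €56.07: everything else → 3.5% → €1.96245
Hot soup (large) €4.66: ready-to-eat food → 8.5% → €0.3961
Bookshelf €224.65: furniture, €125.00 or more → 10.25% → €23.026625
2% milk (gallon) €5.41: grocery items → 0% → €0.00
Laundry detergent €21.66: everything else → 3.5% → €0.7581
Scented candle €9.62: everything else → 3.5% → €0.3367
Subtotal = €1008.77; unrounded tax = €63.431275 → €63.43; total due = €1072.20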